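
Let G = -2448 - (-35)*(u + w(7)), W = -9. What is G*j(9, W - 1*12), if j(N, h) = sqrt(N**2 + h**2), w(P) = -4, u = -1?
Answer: -7869*sqrt(58) ≈ -59929.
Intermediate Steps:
G = -2623 (G = -2448 - (-35)*(-1 - 4) = -2448 - (-35)*(-5) = -2448 - 1*175 = -2448 - 175 = -2623)
G*j(9, W - 1*12) = -2623*sqrt(9**2 + (-9 - 1*12)**2) = -2623*sqrt(81 + (-9 - 12)**2) = -2623*sqrt(81 + (-21)**2) = -2623*sqrt(81 + 441) = -7869*sqrt(58)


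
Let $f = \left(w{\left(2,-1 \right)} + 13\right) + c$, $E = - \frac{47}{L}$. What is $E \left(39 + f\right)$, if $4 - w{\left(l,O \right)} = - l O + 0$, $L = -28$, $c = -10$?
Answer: $\frac{517}{7} \approx 73.857$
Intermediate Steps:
$w{\left(l,O \right)} = 4 + O l$ ($w{\left(l,O \right)} = 4 - \left(- l O + 0\right) = 4 - \left(- O l + 0\right) = 4 - - O l = 4 + O l$)
$E = \frac{47}{28}$ ($E = - \frac{47}{-28} = \left(-47\right) \left(- \frac{1}{28}\right) = \frac{47}{28} \approx 1.6786$)
$f = 5$ ($f = \left(\left(4 - 2\right) + 13\right) - 10 = \left(2 + 13\right) - 10 = 15 - 10 = 5$)
$E \left(39 + f\right) = \frac{47 \left(39 + 5\right)}{28} = \frac{47}{28} \cdot 44 = \frac{517}{7}$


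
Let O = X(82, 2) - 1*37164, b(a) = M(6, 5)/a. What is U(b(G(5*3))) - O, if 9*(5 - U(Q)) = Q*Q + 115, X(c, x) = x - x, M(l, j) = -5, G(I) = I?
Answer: 3009653/81 ≈ 37156.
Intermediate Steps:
b(a) = -5/a
X(c, x) = 0
O = -37164 (O = 0 - 1*37164 = 0 - 37164 = -37164)
U(Q) = -70/9 - Q²/9 (U(Q) = 5 - (Q*Q + 115)/9 = 5 - (Q² + 115)/9 = 5 - (115 + Q²)/9 = 5 + (-115/9 - Q²/9) = -70/9 - Q²/9)
U(b(G(5*3))) - O = (-70/9 - (-5/(5*3))²/9) - 1*(-37164) = (-70/9 - (-5/15)²/9) + 37164 = (-70/9 - (-5*1/15)²/9) + 37164 = (-70/9 - (-⅓)²/9) + 37164 = (-70/9 - ⅑*⅑) + 37164 = (-70/9 - 1/81) + 37164 = -631/81 + 37164 = 3009653/81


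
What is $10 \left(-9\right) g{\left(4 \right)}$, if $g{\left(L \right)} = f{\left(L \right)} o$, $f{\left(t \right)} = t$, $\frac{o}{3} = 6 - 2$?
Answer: $-4320$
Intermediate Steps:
$o = 12$ ($o = 3 \left(6 - 2\right) = 3 \cdot 4 = 12$)
$g{\left(L \right)} = 12 L$ ($g{\left(L \right)} = L 12 = 12 L$)
$10 \left(-9\right) g{\left(4 \right)} = 10 \left(-9\right) 12 \cdot 4 = \left(-90\right) 48 = -4320$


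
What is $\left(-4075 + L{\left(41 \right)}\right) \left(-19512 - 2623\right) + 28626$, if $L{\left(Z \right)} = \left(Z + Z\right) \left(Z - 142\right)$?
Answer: $273550821$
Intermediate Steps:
$L{\left(Z \right)} = 2 Z \left(-142 + Z\right)$
$\left(-4075 + L{\left(41 \right)}\right) \left(-19512 - 2623\right) + 28626 = \left(-4075 + 2 \cdot 41 \left(-142 + 41\right)\right) \left(-19512 - 2623\right) + 28626 = \left(-4075 + 2 \cdot 41 \left(-101\right)\right) \left(-22135\right) + 28626 = \left(-4075 - 8282\right) \left(-22135\right) + 28626 = \left(-12357\right) \left(-22135\right) + 28626 = 273522195 + 28626 = 273550821$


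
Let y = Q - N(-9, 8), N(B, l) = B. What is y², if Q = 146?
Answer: 24025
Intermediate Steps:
y = 155 (y = 146 - 1*(-9) = 146 + 9 = 155)
y² = 155² = 24025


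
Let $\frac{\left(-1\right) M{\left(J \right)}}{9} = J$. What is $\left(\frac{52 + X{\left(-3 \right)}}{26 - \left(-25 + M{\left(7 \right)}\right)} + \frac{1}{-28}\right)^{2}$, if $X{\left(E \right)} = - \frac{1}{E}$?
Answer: $\frac{4108729}{22924944} \approx 0.17923$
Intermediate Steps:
$M{\left(J \right)} = - 9 J$
$\left(\frac{52 + X{\left(-3 \right)}}{26 - \left(-25 + M{\left(7 \right)}\right)} + \frac{1}{-28}\right)^{2} = \left(\frac{52 - \frac{1}{-3}}{26 + \left(\left(12 - -13\right) - \left(-9\right) 7\right)} + \frac{1}{-28}\right)^{2} = \left(\frac{52 - - \frac{1}{3}}{26 + \left(\left(12 + 13\right) - -63\right)} - \frac{1}{28}\right)^{2} = \left(\frac{52 + \frac{1}{3}}{26 + \left(25 + 63\right)} - \frac{1}{28}\right)^{2} = \left(\frac{157}{3 \left(26 + 88\right)} - \frac{1}{28}\right)^{2} = \left(\frac{157}{3 \cdot 114} - \frac{1}{28}\right)^{2} = \left(\frac{157}{3} \cdot \frac{1}{114} - \frac{1}{28}\right)^{2} = \left(\frac{157}{342} - \frac{1}{28}\right)^{2} = \left(\frac{2027}{4788}\right)^{2} = \frac{4108729}{22924944}$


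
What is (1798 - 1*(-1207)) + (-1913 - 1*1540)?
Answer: -448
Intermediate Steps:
(1798 - 1*(-1207)) + (-1913 - 1*1540) = (1798 + 1207) + (-1913 - 1540) = 3005 - 3453 = -448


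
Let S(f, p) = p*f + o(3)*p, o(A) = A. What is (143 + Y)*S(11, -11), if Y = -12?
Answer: -20174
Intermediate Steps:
S(f, p) = 3*p + f*p (S(f, p) = p*f + 3*p = f*p + 3*p = 3*p + f*p)
(143 + Y)*S(11, -11) = (143 - 12)*(-11*(3 + 11)) = 131*(-11*14) = 131*(-154) = -20174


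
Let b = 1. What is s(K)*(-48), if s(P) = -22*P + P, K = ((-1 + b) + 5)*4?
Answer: 20160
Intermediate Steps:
K = 20 (K = ((-1 + 1) + 5)*4 = (0 + 5)*4 = 5*4 = 20)
s(P) = -21*P
s(K)*(-48) = -21*20*(-48) = -420*(-48) = 20160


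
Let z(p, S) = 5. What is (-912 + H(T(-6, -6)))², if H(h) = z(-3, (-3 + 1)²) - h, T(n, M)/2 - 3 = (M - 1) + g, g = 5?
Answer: 826281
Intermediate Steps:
T(n, M) = 14 + 2*M (T(n, M) = 6 + 2*((M - 1) + 5) = 6 + 2*((-1 + M) + 5) = 6 + 2*(4 + M) = 6 + (8 + 2*M) = 14 + 2*M)
H(h) = 5 - h
(-912 + H(T(-6, -6)))² = (-912 + (5 - (14 + 2*(-6))))² = (-912 + (5 - (14 - 12)))² = (-912 + (5 - 1*2))² = (-912 + (5 - 2))² = (-912 + 3)² = (-909)² = 826281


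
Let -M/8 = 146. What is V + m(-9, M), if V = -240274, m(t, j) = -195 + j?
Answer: -241637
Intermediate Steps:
M = -1168 (M = -8*146 = -1168)
V + m(-9, M) = -240274 + (-195 - 1168) = -240274 - 1363 = -241637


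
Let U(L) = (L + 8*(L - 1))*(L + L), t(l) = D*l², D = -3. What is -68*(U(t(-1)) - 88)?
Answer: -8296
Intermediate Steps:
t(l) = -3*l²
U(L) = 2*L*(-8 + 9*L) (U(L) = (L + 8*(-1 + L))*(2*L) = (L + (-8 + 8*L))*(2*L) = (-8 + 9*L)*(2*L) = 2*L*(-8 + 9*L))
-68*(U(t(-1)) - 88) = -68*(2*(-3*(-1)²)*(-8 + 9*(-3*(-1)²)) - 88) = -68*(2*(-3*1)*(-8 + 9*(-3*1)) - 88) = -68*(2*(-3)*(-8 + 9*(-3)) - 88) = -68*(2*(-3)*(-8 - 27) - 88) = -68*(2*(-3)*(-35) - 88) = -68*(210 - 88) = -68*122 = -8296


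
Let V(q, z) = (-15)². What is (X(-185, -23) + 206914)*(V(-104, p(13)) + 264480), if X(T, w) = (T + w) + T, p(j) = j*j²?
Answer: 54667141305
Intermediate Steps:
p(j) = j³
V(q, z) = 225
X(T, w) = w + 2*T
(X(-185, -23) + 206914)*(V(-104, p(13)) + 264480) = ((-23 + 2*(-185)) + 206914)*(225 + 264480) = ((-23 - 370) + 206914)*264705 = (-393 + 206914)*264705 = 206521*264705 = 54667141305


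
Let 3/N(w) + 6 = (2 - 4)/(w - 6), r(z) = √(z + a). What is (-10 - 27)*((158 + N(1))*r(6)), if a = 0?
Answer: -163133*√6/28 ≈ -14271.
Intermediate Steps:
r(z) = √z (r(z) = √(z + 0) = √z)
N(w) = 3/(-6 - 2/(-6 + w)) (N(w) = 3/(-6 + (2 - 4)/(w - 6)) = 3/(-6 - 2/(-6 + w)))
(-10 - 27)*((158 + N(1))*r(6)) = (-10 - 27)*((158 + 3*(6 - 1*1)/(2*(-17 + 3*1)))*√6) = -37*(158 + 3*(6 - 1)/(2*(-17 + 3)))*√6 = -37*(158 + (3/2)*5/(-14))*√6 = -37*(158 + (3/2)*(-1/14)*5)*√6 = -37*(158 - 15/28)*√6 = -163133*√6/28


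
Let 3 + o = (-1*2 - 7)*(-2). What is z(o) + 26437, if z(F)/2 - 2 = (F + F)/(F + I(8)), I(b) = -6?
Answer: 79343/3 ≈ 26448.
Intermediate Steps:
o = 15 (o = -3 + (-1*2 - 7)*(-2) = -3 + (-2 - 7)*(-2) = -3 - 9*(-2) = -3 + 18 = 15)
z(F) = 4 + 4*F/(-6 + F) (z(F) = 4 + 2*((F + F)/(F - 6)) = 4 + 2*((2*F)/(-6 + F)) = 4 + 2*(2*F/(-6 + F)) = 4 + 4*F/(-6 + F))
z(o) + 26437 = 8*(-3 + 15)/(-6 + 15) + 26437 = 8*12/9 + 26437 = 8*(⅑)*12 + 26437 = 32/3 + 26437 = 79343/3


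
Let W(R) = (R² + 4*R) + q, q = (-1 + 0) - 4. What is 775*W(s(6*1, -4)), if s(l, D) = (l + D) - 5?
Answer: -6200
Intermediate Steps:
s(l, D) = -5 + D + l (s(l, D) = (D + l) - 5 = -5 + D + l)
q = -5 (q = -1 - 4 = -5)
W(R) = -5 + R² + 4*R (W(R) = (R² + 4*R) - 5 = -5 + R² + 4*R)
775*W(s(6*1, -4)) = 775*(-5 + (-5 - 4 + 6*1)² + 4*(-5 - 4 + 6*1)) = 775*(-5 + (-5 - 4 + 6)² + 4*(-5 - 4 + 6)) = 775*(-5 + (-3)² + 4*(-3)) = 775*(-5 + 9 - 12) = 775*(-8) = -6200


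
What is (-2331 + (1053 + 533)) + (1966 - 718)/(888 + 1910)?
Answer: -1041631/1399 ≈ -744.55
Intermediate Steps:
(-2331 + (1053 + 533)) + (1966 - 718)/(888 + 1910) = (-2331 + 1586) + 1248/2798 = -745 + 1248*(1/2798) = -745 + 624/1399 = -1041631/1399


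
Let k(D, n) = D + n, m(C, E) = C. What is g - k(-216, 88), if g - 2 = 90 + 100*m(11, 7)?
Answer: 1320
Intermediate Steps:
g = 1192 (g = 2 + (90 + 100*11) = 2 + (90 + 1100) = 2 + 1190 = 1192)
g - k(-216, 88) = 1192 - (-216 + 88) = 1192 - 1*(-128) = 1192 + 128 = 1320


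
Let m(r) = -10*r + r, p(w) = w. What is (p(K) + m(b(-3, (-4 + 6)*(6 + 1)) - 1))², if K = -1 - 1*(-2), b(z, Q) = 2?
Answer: 64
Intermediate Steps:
K = 1 (K = -1 + 2 = 1)
m(r) = -9*r
(p(K) + m(b(-3, (-4 + 6)*(6 + 1)) - 1))² = (1 - 9*(2 - 1))² = (1 - 9*1)² = (1 - 9)² = (-8)² = 64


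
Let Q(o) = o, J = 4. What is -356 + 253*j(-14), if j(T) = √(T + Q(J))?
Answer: -356 + 253*I*√10 ≈ -356.0 + 800.06*I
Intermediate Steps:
j(T) = √(4 + T) (j(T) = √(T + 4) = √(4 + T))
-356 + 253*j(-14) = -356 + 253*√(4 - 14) = -356 + 253*√(-10) = -356 + 253*(I*√10) = -356 + 253*I*√10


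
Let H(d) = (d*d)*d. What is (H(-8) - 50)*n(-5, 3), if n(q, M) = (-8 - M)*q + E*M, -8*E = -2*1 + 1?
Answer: -124483/4 ≈ -31121.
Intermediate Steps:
E = 1/8 (E = -(-2*1 + 1)/8 = -(-2 + 1)/8 = -1/8*(-1) = 1/8 ≈ 0.12500)
n(q, M) = M/8 + q*(-8 - M) (n(q, M) = (-8 - M)*q + M/8 = q*(-8 - M) + M/8 = M/8 + q*(-8 - M))
H(d) = d**3 (H(d) = d**2*d = d**3)
(H(-8) - 50)*n(-5, 3) = ((-8)**3 - 50)*(-8*(-5) + (1/8)*3 - 1*3*(-5)) = (-512 - 50)*(40 + 3/8 + 15) = -562*443/8 = -124483/4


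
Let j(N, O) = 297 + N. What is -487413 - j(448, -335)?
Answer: -488158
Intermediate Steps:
-487413 - j(448, -335) = -487413 - (297 + 448) = -487413 - 1*745 = -487413 - 745 = -488158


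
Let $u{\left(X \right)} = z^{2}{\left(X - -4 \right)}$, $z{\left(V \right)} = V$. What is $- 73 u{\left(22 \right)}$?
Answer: $-49348$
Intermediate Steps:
$u{\left(X \right)} = \left(4 + X\right)^{2}$ ($u{\left(X \right)} = \left(X - -4\right)^{2} = \left(X + 4\right)^{2} = \left(4 + X\right)^{2}$)
$- 73 u{\left(22 \right)} = - 73 \left(4 + 22\right)^{2} = - 73 \cdot 26^{2} = \left(-73\right) 676 = -49348$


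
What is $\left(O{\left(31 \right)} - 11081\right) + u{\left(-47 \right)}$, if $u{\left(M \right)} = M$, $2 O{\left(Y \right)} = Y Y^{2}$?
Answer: $\frac{7535}{2} \approx 3767.5$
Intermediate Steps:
$O{\left(Y \right)} = \frac{Y^{3}}{2}$ ($O{\left(Y \right)} = \frac{Y Y^{2}}{2} = \frac{Y^{3}}{2}$)
$\left(O{\left(31 \right)} - 11081\right) + u{\left(-47 \right)} = \left(\frac{31^{3}}{2} - 11081\right) - 47 = \left(\frac{1}{2} \cdot 29791 - 11081\right) - 47 = \left(\frac{29791}{2} - 11081\right) - 47 = \frac{7629}{2} - 47 = \frac{7535}{2}$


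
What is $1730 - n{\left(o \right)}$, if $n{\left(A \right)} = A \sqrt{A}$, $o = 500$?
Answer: $1730 - 5000 \sqrt{5} \approx -9450.3$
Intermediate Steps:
$n{\left(A \right)} = A^{\frac{3}{2}}$
$1730 - n{\left(o \right)} = 1730 - 500^{\frac{3}{2}} = 1730 - 5000 \sqrt{5}$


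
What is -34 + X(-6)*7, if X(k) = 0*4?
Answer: -34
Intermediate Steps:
X(k) = 0
-34 + X(-6)*7 = -34 + 0*7 = -34 + 0 = -34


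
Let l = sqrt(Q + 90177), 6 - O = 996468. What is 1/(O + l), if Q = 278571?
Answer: -55359/55163119372 - sqrt(10243)/165489358116 ≈ -1.0042e-6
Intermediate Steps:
O = -996462 (O = 6 - 1*996468 = 6 - 996468 = -996462)
l = 6*sqrt(10243) (l = sqrt(278571 + 90177) = sqrt(368748) = 6*sqrt(10243) ≈ 607.25)
1/(O + l) = 1/(-996462 + 6*sqrt(10243))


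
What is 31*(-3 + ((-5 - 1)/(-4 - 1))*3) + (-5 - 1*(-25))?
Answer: 193/5 ≈ 38.600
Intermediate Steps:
31*(-3 + ((-5 - 1)/(-4 - 1))*3) + (-5 - 1*(-25)) = 31*(-3 - 6/(-5)*3) + (-5 + 25) = 31*(-3 - 6*(-⅕)*3) + 20 = 31*(-3 + (6/5)*3) + 20 = 31*(-3 + 18/5) + 20 = 31*(⅗) + 20 = 93/5 + 20 = 193/5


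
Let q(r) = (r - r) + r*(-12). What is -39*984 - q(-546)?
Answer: -44928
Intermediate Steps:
q(r) = -12*r (q(r) = 0 - 12*r = -12*r)
-39*984 - q(-546) = -39*984 - (-12)*(-546) = -38376 - 1*6552 = -38376 - 6552 = -44928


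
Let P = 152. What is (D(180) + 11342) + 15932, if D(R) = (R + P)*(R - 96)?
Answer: 55162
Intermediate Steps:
D(R) = (-96 + R)*(152 + R) (D(R) = (R + 152)*(R - 96) = (152 + R)*(-96 + R) = (-96 + R)*(152 + R))
(D(180) + 11342) + 15932 = ((-14592 + 180² + 56*180) + 11342) + 15932 = ((-14592 + 32400 + 10080) + 11342) + 15932 = (27888 + 11342) + 15932 = 39230 + 15932 = 55162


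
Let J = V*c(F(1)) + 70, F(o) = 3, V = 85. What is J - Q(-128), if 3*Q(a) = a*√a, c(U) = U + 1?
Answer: 410 + 1024*I*√2/3 ≈ 410.0 + 482.72*I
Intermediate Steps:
c(U) = 1 + U
Q(a) = a^(3/2)/3 (Q(a) = (a*√a)/3 = a^(3/2)/3)
J = 410 (J = 85*(1 + 3) + 70 = 85*4 + 70 = 340 + 70 = 410)
J - Q(-128) = 410 - (-128)^(3/2)/3 = 410 - (-1024*I*√2)/3 = 410 - (-1024)*I*√2/3 = 410 + 1024*I*√2/3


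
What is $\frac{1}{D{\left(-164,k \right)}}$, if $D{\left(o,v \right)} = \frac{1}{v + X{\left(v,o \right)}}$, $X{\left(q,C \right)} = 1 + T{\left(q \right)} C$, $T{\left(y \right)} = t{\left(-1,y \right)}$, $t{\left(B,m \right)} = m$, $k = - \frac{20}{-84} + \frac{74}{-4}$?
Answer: $\frac{125063}{42} \approx 2977.7$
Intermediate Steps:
$k = - \frac{767}{42}$ ($k = \left(-20\right) \left(- \frac{1}{84}\right) + 74 \left(- \frac{1}{4}\right) = \frac{5}{21} - \frac{37}{2} = - \frac{767}{42} \approx -18.262$)
$T{\left(y \right)} = y$
$X{\left(q,C \right)} = 1 + C q$ ($X{\left(q,C \right)} = 1 + q C = 1 + C q$)
$D{\left(o,v \right)} = \frac{1}{1 + v + o v}$ ($D{\left(o,v \right)} = \frac{1}{v + \left(1 + o v\right)} = \frac{1}{1 + v + o v}$)
$\frac{1}{D{\left(-164,k \right)}} = \frac{1}{\frac{1}{1 - \frac{767}{42} - - \frac{62894}{21}}} = \frac{1}{\frac{1}{1 - \frac{767}{42} + \frac{62894}{21}}} = \frac{1}{\frac{1}{\frac{125063}{42}}} = \frac{1}{\frac{42}{125063}} = \frac{125063}{42}$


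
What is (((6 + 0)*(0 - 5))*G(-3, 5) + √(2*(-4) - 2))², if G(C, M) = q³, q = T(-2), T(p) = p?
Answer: (240 + I*√10)² ≈ 57590.0 + 1517.9*I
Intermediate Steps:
q = -2
G(C, M) = -8 (G(C, M) = (-2)³ = -8)
(((6 + 0)*(0 - 5))*G(-3, 5) + √(2*(-4) - 2))² = (((6 + 0)*(0 - 5))*(-8) + √(2*(-4) - 2))² = ((6*(-5))*(-8) + √(-8 - 2))² = (-30*(-8) + √(-10))² = (240 + I*√10)²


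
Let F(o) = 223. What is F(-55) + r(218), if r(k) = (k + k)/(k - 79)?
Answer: 31433/139 ≈ 226.14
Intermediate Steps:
r(k) = 2*k/(-79 + k) (r(k) = (2*k)/(-79 + k) = 2*k/(-79 + k))
F(-55) + r(218) = 223 + 2*218/(-79 + 218) = 223 + 2*218/139 = 223 + 2*218*(1/139) = 223 + 436/139 = 31433/139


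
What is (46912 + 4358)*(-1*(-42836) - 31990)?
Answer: 556074420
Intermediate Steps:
(46912 + 4358)*(-1*(-42836) - 31990) = 51270*(42836 - 31990) = 51270*10846 = 556074420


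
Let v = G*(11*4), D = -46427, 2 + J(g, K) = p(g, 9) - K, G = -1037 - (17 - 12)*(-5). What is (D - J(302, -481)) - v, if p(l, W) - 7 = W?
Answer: -2394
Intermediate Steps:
p(l, W) = 7 + W
G = -1012 (G = -1037 - 5*(-5) = -1037 - 1*(-25) = -1037 + 25 = -1012)
J(g, K) = 14 - K (J(g, K) = -2 + ((7 + 9) - K) = -2 + (16 - K) = 14 - K)
v = -44528 (v = -11132*4 = -1012*44 = -44528)
(D - J(302, -481)) - v = (-46427 - (14 - 1*(-481))) - 1*(-44528) = (-46427 - (14 + 481)) + 44528 = (-46427 - 1*495) + 44528 = (-46427 - 495) + 44528 = -46922 + 44528 = -2394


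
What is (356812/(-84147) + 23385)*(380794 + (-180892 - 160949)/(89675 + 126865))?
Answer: 54075734717842089859/6073730460 ≈ 8.9032e+9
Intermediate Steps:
(356812/(-84147) + 23385)*(380794 + (-180892 - 160949)/(89675 + 126865)) = (356812*(-1/84147) + 23385)*(380794 - 341841/216540) = (-356812/84147 + 23385)*(380794 - 341841*1/216540) = 1967420783*(380794 - 113947/72180)/84147 = (1967420783/84147)*(27485596973/72180) = 54075734717842089859/6073730460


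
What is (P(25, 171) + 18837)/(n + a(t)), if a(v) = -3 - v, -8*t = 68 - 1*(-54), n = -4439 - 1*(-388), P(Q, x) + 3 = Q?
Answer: -75436/16155 ≈ -4.6695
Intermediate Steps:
P(Q, x) = -3 + Q
n = -4051 (n = -4439 + 388 = -4051)
t = -61/4 (t = -(68 - 1*(-54))/8 = -(68 + 54)/8 = -⅛*122 = -61/4 ≈ -15.250)
(P(25, 171) + 18837)/(n + a(t)) = ((-3 + 25) + 18837)/(-4051 + (-3 - 1*(-61/4))) = (22 + 18837)/(-4051 + (-3 + 61/4)) = 18859/(-4051 + 49/4) = 18859/(-16155/4) = 18859*(-4/16155) = -75436/16155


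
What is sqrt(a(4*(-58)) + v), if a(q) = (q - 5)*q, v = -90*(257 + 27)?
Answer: 4*sqrt(1839) ≈ 171.53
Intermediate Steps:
v = -25560 (v = -90*284 = -25560)
a(q) = q*(-5 + q) (a(q) = (-5 + q)*q = q*(-5 + q))
sqrt(a(4*(-58)) + v) = sqrt((4*(-58))*(-5 + 4*(-58)) - 25560) = sqrt(-232*(-5 - 232) - 25560) = sqrt(-232*(-237) - 25560) = sqrt(54984 - 25560) = sqrt(29424) = 4*sqrt(1839)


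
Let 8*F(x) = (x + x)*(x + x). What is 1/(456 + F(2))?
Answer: 1/458 ≈ 0.0021834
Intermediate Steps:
F(x) = x²/2 (F(x) = ((x + x)*(x + x))/8 = ((2*x)*(2*x))/8 = (4*x²)/8 = x²/2)
1/(456 + F(2)) = 1/(456 + (½)*2²) = 1/(456 + (½)*4) = 1/(456 + 2) = 1/458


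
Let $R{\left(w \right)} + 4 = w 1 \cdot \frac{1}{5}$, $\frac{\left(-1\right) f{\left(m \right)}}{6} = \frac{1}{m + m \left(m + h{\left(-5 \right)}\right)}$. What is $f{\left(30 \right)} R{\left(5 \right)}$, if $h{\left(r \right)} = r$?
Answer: $\frac{3}{130} \approx 0.023077$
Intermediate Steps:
$f{\left(m \right)} = - \frac{6}{m + m \left(-5 + m\right)}$ ($f{\left(m \right)} = - \frac{6}{m + m \left(m - 5\right)} = - \frac{6}{m + m \left(-5 + m\right)}$)
$R{\left(w \right)} = -4 + \frac{w}{5}$ ($R{\left(w \right)} = -4 + w 1 \cdot \frac{1}{5} = -4 + w \frac{1}{5} = -4 + \frac{w}{5}$)
$f{\left(30 \right)} R{\left(5 \right)} = - \frac{6}{30 \left(-4 + 30\right)} \left(-4 + \frac{1}{5} \cdot 5\right) = \left(-6\right) \frac{1}{30} \cdot \frac{1}{26} \left(-4 + 1\right) = \left(-6\right) \frac{1}{30} \cdot \frac{1}{26} \left(-3\right) = \left(- \frac{1}{130}\right) \left(-3\right) = \frac{3}{130}$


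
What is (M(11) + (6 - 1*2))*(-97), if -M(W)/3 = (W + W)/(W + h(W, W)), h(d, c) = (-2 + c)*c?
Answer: -1649/5 ≈ -329.80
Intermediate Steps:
h(d, c) = c*(-2 + c)
M(W) = -6*W/(W + W*(-2 + W)) (M(W) = -3*(W + W)/(W + W*(-2 + W)) = -3*2*W/(W + W*(-2 + W)) = -6*W/(W + W*(-2 + W)))
(M(11) + (6 - 1*2))*(-97) = (-6/(-1 + 11) + (6 - 1*2))*(-97) = (-6/10 + (6 - 2))*(-97) = (-6*1/10 + 4)*(-97) = (-3/5 + 4)*(-97) = (17/5)*(-97) = -1649/5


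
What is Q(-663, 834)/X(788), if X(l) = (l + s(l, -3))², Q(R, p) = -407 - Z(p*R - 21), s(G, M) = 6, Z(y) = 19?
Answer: -213/315218 ≈ -0.00067572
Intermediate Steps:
Q(R, p) = -426 (Q(R, p) = -407 - 1*19 = -407 - 19 = -426)
X(l) = (6 + l)² (X(l) = (l + 6)² = (6 + l)²)
Q(-663, 834)/X(788) = -426/(6 + 788)² = -426/(794²) = -426/630436 = -426*1/630436 = -213/315218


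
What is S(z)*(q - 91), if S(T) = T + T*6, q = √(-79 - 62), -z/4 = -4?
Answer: -10192 + 112*I*√141 ≈ -10192.0 + 1329.9*I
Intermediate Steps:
z = 16 (z = -4*(-4) = 16)
q = I*√141 (q = √(-141) = I*√141 ≈ 11.874*I)
S(T) = 7*T (S(T) = T + 6*T = 7*T)
S(z)*(q - 91) = (7*16)*(I*√141 - 91) = 112*(-91 + I*√141) = -10192 + 112*I*√141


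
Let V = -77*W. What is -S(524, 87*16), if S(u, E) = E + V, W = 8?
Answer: -776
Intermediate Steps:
V = -616 (V = -77*8 = -616)
S(u, E) = -616 + E (S(u, E) = E - 616 = -616 + E)
-S(524, 87*16) = -(-616 + 87*16) = -(-616 + 1392) = -1*776 = -776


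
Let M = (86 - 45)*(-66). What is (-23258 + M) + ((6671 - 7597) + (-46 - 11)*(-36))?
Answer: -24838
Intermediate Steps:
M = -2706 (M = 41*(-66) = -2706)
(-23258 + M) + ((6671 - 7597) + (-46 - 11)*(-36)) = (-23258 - 2706) + ((6671 - 7597) + (-46 - 11)*(-36)) = -25964 + (-926 - 57*(-36)) = -25964 + (-926 + 2052) = -25964 + 1126 = -24838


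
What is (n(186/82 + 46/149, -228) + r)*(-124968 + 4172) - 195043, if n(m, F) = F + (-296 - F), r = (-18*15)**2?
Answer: -8770467827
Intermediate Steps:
r = 72900 (r = (-270)**2 = 72900)
n(m, F) = -296
(n(186/82 + 46/149, -228) + r)*(-124968 + 4172) - 195043 = (-296 + 72900)*(-124968 + 4172) - 195043 = 72604*(-120796) - 195043 = -8770272784 - 195043 = -8770467827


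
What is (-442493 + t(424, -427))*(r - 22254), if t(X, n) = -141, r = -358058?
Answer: 168339021808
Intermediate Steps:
(-442493 + t(424, -427))*(r - 22254) = (-442493 - 141)*(-358058 - 22254) = -442634*(-380312) = 168339021808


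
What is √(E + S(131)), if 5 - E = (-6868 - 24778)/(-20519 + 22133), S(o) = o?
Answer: 5*√4053561/807 ≈ 12.474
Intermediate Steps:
E = 19858/807 (E = 5 - (-6868 - 24778)/(-20519 + 22133) = 5 - (-31646)/1614 = 5 - 1*(-15823/807) = 5 + 15823/807 = 19858/807 ≈ 24.607)
√(E + S(131)) = √(19858/807 + 131) = √(125575/807) = 5*√4053561/807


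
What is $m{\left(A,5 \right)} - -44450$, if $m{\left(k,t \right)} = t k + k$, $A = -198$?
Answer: $43262$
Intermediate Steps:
$m{\left(k,t \right)} = k + k t$ ($m{\left(k,t \right)} = k t + k = k + k t$)
$m{\left(A,5 \right)} - -44450 = - 198 \left(1 + 5\right) - -44450 = \left(-198\right) 6 + 44450 = -1188 + 44450 = 43262$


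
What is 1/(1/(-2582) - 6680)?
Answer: -2582/17247761 ≈ -0.00014970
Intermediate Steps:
1/(1/(-2582) - 6680) = 1/(-1/2582 - 6680) = 1/(-17247761/2582) = -2582/17247761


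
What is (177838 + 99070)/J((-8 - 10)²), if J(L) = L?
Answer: 69227/81 ≈ 854.65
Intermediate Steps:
(177838 + 99070)/J((-8 - 10)²) = (177838 + 99070)/((-8 - 10)²) = 276908/((-18)²) = 276908/324 = 276908*(1/324) = 69227/81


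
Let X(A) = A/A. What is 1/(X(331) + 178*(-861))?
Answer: -1/153257 ≈ -6.5250e-6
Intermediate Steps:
X(A) = 1
1/(X(331) + 178*(-861)) = 1/(1 + 178*(-861)) = 1/(1 - 153258) = 1/(-153257) = -1/153257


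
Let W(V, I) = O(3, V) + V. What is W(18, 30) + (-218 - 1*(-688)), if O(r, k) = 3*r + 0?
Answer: 497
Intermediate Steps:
O(r, k) = 3*r
W(V, I) = 9 + V (W(V, I) = 3*3 + V = 9 + V)
W(18, 30) + (-218 - 1*(-688)) = (9 + 18) + (-218 - 1*(-688)) = 27 + (-218 + 688) = 27 + 470 = 497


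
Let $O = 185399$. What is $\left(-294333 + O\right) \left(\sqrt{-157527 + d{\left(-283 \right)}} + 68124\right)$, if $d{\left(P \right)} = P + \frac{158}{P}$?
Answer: $-7421019816 - \frac{217868 i \sqrt{3159722451}}{283} \approx -7.421 \cdot 10^{9} - 4.3274 \cdot 10^{7} i$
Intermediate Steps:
$\left(-294333 + O\right) \left(\sqrt{-157527 + d{\left(-283 \right)}} + 68124\right) = \left(-294333 + 185399\right) \left(\sqrt{-157527 - \left(283 - \frac{158}{-283}\right)} + 68124\right) = - 108934 \left(\sqrt{-157527 + \left(-283 + 158 \left(- \frac{1}{283}\right)\right)} + 68124\right) = - 108934 \left(\sqrt{-157527 - \frac{80247}{283}} + 68124\right) = - 108934 \left(\sqrt{- \frac{44660388}{283}} + 68124\right) = - 108934 \left(\frac{2 i \sqrt{3159722451}}{283} + 68124\right) = - 108934 \left(68124 + \frac{2 i \sqrt{3159722451}}{283}\right) = -7421019816 - \frac{217868 i \sqrt{3159722451}}{283}$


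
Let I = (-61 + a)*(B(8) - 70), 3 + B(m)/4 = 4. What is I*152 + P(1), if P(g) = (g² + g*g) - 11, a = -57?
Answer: 1183767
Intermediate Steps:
B(m) = 4 (B(m) = -12 + 4*4 = -12 + 16 = 4)
I = 7788 (I = (-61 - 57)*(4 - 70) = -118*(-66) = 7788)
P(g) = -11 + 2*g² (P(g) = (g² + g²) - 11 = 2*g² - 11 = -11 + 2*g²)
I*152 + P(1) = 7788*152 + (-11 + 2*1²) = 1183776 + (-11 + 2*1) = 1183776 + (-11 + 2) = 1183776 - 9 = 1183767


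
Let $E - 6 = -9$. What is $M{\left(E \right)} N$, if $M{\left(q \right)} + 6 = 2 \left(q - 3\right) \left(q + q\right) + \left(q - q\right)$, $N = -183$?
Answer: $-12078$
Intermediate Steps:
$E = -3$ ($E = 6 - 9 = -3$)
$M{\left(q \right)} = -6 + 4 q \left(-3 + q\right)$ ($M{\left(q \right)} = -6 + \left(2 \left(q - 3\right) \left(q + q\right) + \left(q - q\right)\right) = -6 + \left(2 \left(-3 + q\right) 2 q + 0\right) = -6 + \left(2 \cdot 2 q \left(-3 + q\right) + 0\right) = -6 + \left(4 q \left(-3 + q\right) + 0\right) = -6 + 4 q \left(-3 + q\right)$)
$M{\left(E \right)} N = \left(-6 - -36 + 4 \left(-3\right)^{2}\right) \left(-183\right) = \left(-6 + 36 + 4 \cdot 9\right) \left(-183\right) = \left(-6 + 36 + 36\right) \left(-183\right) = 66 \left(-183\right) = -12078$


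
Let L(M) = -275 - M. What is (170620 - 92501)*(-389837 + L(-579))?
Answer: -30429928427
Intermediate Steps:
(170620 - 92501)*(-389837 + L(-579)) = (170620 - 92501)*(-389837 + (-275 - 1*(-579))) = 78119*(-389837 + (-275 + 579)) = 78119*(-389837 + 304) = 78119*(-389533) = -30429928427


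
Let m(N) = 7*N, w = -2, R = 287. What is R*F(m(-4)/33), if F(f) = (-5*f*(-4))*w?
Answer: 321440/33 ≈ 9740.6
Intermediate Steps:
F(f) = -40*f (F(f) = (-5*f*(-4))*(-2) = (20*f)*(-2) = -40*f)
R*F(m(-4)/33) = 287*(-40*7*(-4)/33) = 287*(-(-1120)/33) = 287*(-40*(-28/33)) = 287*(1120/33) = 321440/33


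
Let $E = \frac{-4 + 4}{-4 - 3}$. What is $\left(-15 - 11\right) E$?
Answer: $0$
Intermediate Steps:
$E = 0$ ($E = \frac{0}{-7} = 0 \left(- \frac{1}{7}\right) = 0$)
$\left(-15 - 11\right) E = \left(-15 - 11\right) 0 = \left(-26\right) 0 = 0$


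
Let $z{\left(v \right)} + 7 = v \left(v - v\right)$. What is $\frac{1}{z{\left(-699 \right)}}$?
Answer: $- \frac{1}{7} \approx -0.14286$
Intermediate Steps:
$z{\left(v \right)} = -7$ ($z{\left(v \right)} = -7 + v \left(v - v\right) = -7 + v 0 = -7 + 0 = -7$)
$\frac{1}{z{\left(-699 \right)}} = \frac{1}{-7} = - \frac{1}{7}$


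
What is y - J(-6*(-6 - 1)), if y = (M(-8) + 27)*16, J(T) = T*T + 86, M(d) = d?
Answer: -1546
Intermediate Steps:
J(T) = 86 + T² (J(T) = T² + 86 = 86 + T²)
y = 304 (y = (-8 + 27)*16 = 19*16 = 304)
y - J(-6*(-6 - 1)) = 304 - (86 + (-6*(-6 - 1))²) = 304 - (86 + (-6*(-7))²) = 304 - (86 + 42²) = 304 - (86 + 1764) = 304 - 1*1850 = 304 - 1850 = -1546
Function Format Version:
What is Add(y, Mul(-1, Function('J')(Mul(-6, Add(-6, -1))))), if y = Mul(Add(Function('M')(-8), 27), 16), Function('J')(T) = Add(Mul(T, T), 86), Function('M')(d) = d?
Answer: -1546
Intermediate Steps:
Function('J')(T) = Add(86, Pow(T, 2)) (Function('J')(T) = Add(Pow(T, 2), 86) = Add(86, Pow(T, 2)))
y = 304 (y = Mul(Add(-8, 27), 16) = Mul(19, 16) = 304)
Add(y, Mul(-1, Function('J')(Mul(-6, Add(-6, -1))))) = Add(304, Mul(-1, Add(86, Pow(Mul(-6, Add(-6, -1)), 2)))) = Add(304, Mul(-1, Add(86, Pow(Mul(-6, -7), 2)))) = Add(304, Mul(-1, Add(86, Pow(42, 2)))) = Add(304, Mul(-1, Add(86, 1764))) = Add(304, Mul(-1, 1850)) = Add(304, -1850) = -1546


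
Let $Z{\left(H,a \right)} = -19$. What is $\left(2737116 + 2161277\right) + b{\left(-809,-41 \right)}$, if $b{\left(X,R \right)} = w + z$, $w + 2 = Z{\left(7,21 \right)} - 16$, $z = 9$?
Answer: $4898365$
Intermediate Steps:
$w = -37$ ($w = -2 - 35 = -37$)
$b{\left(X,R \right)} = -28$ ($b{\left(X,R \right)} = -37 + 9 = -28$)
$\left(2737116 + 2161277\right) + b{\left(-809,-41 \right)} = \left(2737116 + 2161277\right) - 28 = 4898393 - 28 = 4898365$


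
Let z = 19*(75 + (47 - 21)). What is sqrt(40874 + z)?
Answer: sqrt(42793) ≈ 206.86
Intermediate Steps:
z = 1919 (z = 19*(75 + 26) = 19*101 = 1919)
sqrt(40874 + z) = sqrt(40874 + 1919) = sqrt(42793)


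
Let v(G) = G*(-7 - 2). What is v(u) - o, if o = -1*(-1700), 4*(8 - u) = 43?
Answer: -6701/4 ≈ -1675.3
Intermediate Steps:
u = -11/4 (u = 8 - 1/4*43 = 8 - 43/4 = -11/4 ≈ -2.7500)
o = 1700
v(G) = -9*G (v(G) = G*(-9) = -9*G)
v(u) - o = -9*(-11/4) - 1*1700 = 99/4 - 1700 = -6701/4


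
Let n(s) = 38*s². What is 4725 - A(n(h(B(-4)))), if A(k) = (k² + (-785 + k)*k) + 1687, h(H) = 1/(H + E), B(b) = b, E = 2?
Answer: 10315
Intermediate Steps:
h(H) = 1/(2 + H) (h(H) = 1/(H + 2) = 1/(2 + H))
A(k) = 1687 + k² + k*(-785 + k) (A(k) = (k² + k*(-785 + k)) + 1687 = 1687 + k² + k*(-785 + k))
4725 - A(n(h(B(-4)))) = 4725 - (1687 - 29830*(1/(2 - 4))² + 2*(38*(1/(2 - 4))²)²) = 4725 - (1687 - 29830*(1/(-2))² + 2*(38*(1/(-2))²)²) = 4725 - (1687 - 29830*(-½)² + 2*(38*(-½)²)²) = 4725 - (1687 - 29830/4 + 2*(38*(¼))²) = 4725 - (1687 - 785*19/2 + 2*(19/2)²) = 4725 - (1687 - 14915/2 + 2*(361/4)) = 4725 - (1687 - 14915/2 + 361/2) = 4725 - 1*(-5590) = 4725 + 5590 = 10315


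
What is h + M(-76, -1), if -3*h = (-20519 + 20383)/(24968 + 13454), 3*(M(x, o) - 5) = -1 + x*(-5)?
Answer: 7569202/57633 ≈ 131.33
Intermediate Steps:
M(x, o) = 14/3 - 5*x/3 (M(x, o) = 5 + (-1 + x*(-5))/3 = 5 + (-1 - 5*x)/3 = 5 + (-⅓ - 5*x/3) = 14/3 - 5*x/3)
h = 68/57633 (h = -(-20519 + 20383)/(3*(24968 + 13454)) = -(-136)/(3*38422) = -⅓*(-68/19211) = 68/57633 ≈ 0.0011799)
h + M(-76, -1) = 68/57633 + (14/3 - 5/3*(-76)) = 68/57633 + (14/3 + 380/3) = 68/57633 + 394/3 = 7569202/57633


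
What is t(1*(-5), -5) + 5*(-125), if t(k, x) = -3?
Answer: -628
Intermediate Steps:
t(1*(-5), -5) + 5*(-125) = -3 + 5*(-125) = -3 - 625 = -628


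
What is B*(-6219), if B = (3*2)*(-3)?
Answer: 111942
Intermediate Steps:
B = -18 (B = 6*(-3) = -18)
B*(-6219) = -18*(-6219) = 111942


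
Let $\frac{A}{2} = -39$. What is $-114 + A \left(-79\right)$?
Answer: $6048$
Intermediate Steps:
$A = -78$ ($A = 2 \left(-39\right) = -78$)
$-114 + A \left(-79\right) = -114 - -6162 = -114 + 6162 = 6048$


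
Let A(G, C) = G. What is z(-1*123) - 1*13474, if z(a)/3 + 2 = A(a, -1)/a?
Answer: -13477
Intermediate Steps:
z(a) = -3 (z(a) = -6 + 3*(a/a) = -6 + 3*1 = -6 + 3 = -3)
z(-1*123) - 1*13474 = -3 - 1*13474 = -3 - 13474 = -13477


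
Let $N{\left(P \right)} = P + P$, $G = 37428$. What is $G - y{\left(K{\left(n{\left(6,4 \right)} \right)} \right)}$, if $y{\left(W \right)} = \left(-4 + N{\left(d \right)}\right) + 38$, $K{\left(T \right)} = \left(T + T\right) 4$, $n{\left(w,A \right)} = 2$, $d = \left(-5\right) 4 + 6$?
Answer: $37422$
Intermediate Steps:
$d = -14$ ($d = -20 + 6 = -14$)
$K{\left(T \right)} = 8 T$ ($K{\left(T \right)} = 2 T 4 = 8 T$)
$N{\left(P \right)} = 2 P$
$y{\left(W \right)} = 6$ ($y{\left(W \right)} = \left(-4 + 2 \left(-14\right)\right) + 38 = \left(-4 - 28\right) + 38 = -32 + 38 = 6$)
$G - y{\left(K{\left(n{\left(6,4 \right)} \right)} \right)} = 37428 - 6 = 37422$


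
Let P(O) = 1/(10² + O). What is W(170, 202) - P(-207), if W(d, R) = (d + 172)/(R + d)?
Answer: 6161/6634 ≈ 0.92870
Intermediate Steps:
W(d, R) = (172 + d)/(R + d)
P(O) = 1/(100 + O)
W(170, 202) - P(-207) = (172 + 170)/(202 + 170) - 1/(100 - 207) = 342/372 - 1/(-107) = (1/372)*342 - 1*(-1/107) = 57/62 + 1/107 = 6161/6634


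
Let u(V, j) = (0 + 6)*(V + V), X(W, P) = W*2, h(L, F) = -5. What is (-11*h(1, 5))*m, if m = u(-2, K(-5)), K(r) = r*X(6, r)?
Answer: -1320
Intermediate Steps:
X(W, P) = 2*W
K(r) = 12*r (K(r) = r*(2*6) = r*12 = 12*r)
u(V, j) = 12*V (u(V, j) = 6*(2*V) = 12*V)
m = -24 (m = 12*(-2) = -24)
(-11*h(1, 5))*m = -11*(-5)*(-24) = 55*(-24) = -1320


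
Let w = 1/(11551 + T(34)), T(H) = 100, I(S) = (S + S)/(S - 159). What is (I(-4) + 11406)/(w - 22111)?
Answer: -1547241149/2999377670 ≈ -0.51585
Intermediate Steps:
I(S) = 2*S/(-159 + S) (I(S) = (2*S)/(-159 + S) = 2*S/(-159 + S))
w = 1/11651 (w = 1/(11551 + 100) = 1/11651 ≈ 8.5830e-5)
(I(-4) + 11406)/(w - 22111) = (2*(-4)/(-159 - 4) + 11406)/(1/11651 - 22111) = (2*(-4)/(-163) + 11406)/(-257615260/11651) = (2*(-4)*(-1/163) + 11406)*(-11651/257615260) = (8/163 + 11406)*(-11651/257615260) = (1859186/163)*(-11651/257615260) = -1547241149/2999377670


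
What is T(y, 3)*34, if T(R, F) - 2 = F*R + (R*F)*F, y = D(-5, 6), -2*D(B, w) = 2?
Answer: -340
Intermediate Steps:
D(B, w) = -1 (D(B, w) = -½*2 = -1)
y = -1
T(R, F) = 2 + F*R + R*F² (T(R, F) = 2 + (F*R + (R*F)*F) = 2 + (F*R + (F*R)*F) = 2 + (F*R + R*F²) = 2 + F*R + R*F²)
T(y, 3)*34 = (2 + 3*(-1) - 1*3²)*34 = (2 - 3 - 1*9)*34 = (2 - 3 - 9)*34 = -10*34 = -340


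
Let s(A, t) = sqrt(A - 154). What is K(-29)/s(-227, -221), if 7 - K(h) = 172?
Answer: 55*I*sqrt(381)/127 ≈ 8.4532*I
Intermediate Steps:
s(A, t) = sqrt(-154 + A)
K(h) = -165 (K(h) = 7 - 1*172 = 7 - 172 = -165)
K(-29)/s(-227, -221) = -165/sqrt(-154 - 227) = -165*(-I*sqrt(381)/381) = -(-55)*I*sqrt(381)/127 = 55*I*sqrt(381)/127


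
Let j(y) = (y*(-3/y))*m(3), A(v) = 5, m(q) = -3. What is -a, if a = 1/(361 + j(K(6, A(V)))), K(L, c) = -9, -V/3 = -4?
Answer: -1/370 ≈ -0.0027027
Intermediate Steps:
V = 12 (V = -3*(-4) = 12)
j(y) = 9 (j(y) = (y*(-3/y))*(-3) = -3*(-3) = 9)
a = 1/370 (a = 1/(361 + 9) = 1/370 ≈ 0.0027027)
-a = -1*1/370 = -1/370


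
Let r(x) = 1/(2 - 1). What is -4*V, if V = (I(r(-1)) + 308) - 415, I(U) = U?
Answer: 424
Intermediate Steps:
r(x) = 1 (r(x) = 1/1 = 1)
V = -106 (V = (1 + 308) - 415 = 309 - 415 = -106)
-4*V = -4*(-106) = 424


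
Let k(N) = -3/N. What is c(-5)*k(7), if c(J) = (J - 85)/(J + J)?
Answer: -27/7 ≈ -3.8571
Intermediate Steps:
c(J) = (-85 + J)/(2*J) (c(J) = (-85 + J)/((2*J)) = (-85 + J)*(1/(2*J)) = (-85 + J)/(2*J))
c(-5)*k(7) = ((½)*(-85 - 5)/(-5))*(-3/7) = ((½)*(-⅕)*(-90))*(-3*⅐) = 9*(-3/7) = -27/7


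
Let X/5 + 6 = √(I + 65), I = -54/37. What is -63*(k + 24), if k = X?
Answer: 378 - 315*√86987/37 ≈ -2132.9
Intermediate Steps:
I = -54/37 (I = -54*1/37 = -54/37 ≈ -1.4595)
X = -30 + 5*√86987/37 (X = -30 + 5*√(-54/37 + 65) = -30 + 5*√(2351/37) = -30 + 5*(√86987/37) = -30 + 5*√86987/37 ≈ 9.8562)
k = -30 + 5*√86987/37 ≈ 9.8562
-63*(k + 24) = -63*((-30 + 5*√86987/37) + 24) = -63*(-6 + 5*√86987/37) = 378 - 315*√86987/37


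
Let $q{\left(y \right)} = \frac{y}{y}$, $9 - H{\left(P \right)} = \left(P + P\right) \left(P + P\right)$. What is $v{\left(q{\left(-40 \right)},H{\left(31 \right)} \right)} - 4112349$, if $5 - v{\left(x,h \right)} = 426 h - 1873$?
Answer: $-2476761$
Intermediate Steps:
$H{\left(P \right)} = 9 - 4 P^{2}$ ($H{\left(P \right)} = 9 - \left(P + P\right) \left(P + P\right) = 9 - 2 P 2 P = 9 - 4 P^{2}$)
$q{\left(y \right)} = 1$
$v{\left(x,h \right)} = 1878 - 426 h$ ($v{\left(x,h \right)} = 5 - \left(426 h - 1873\right) = 5 - \left(-1873 + 426 h\right) = 1878 - 426 h$)
$v{\left(q{\left(-40 \right)},H{\left(31 \right)} \right)} - 4112349 = \left(1878 - 426 \left(9 - 4 \cdot 31^{2}\right)\right) - 4112349 = \left(1878 - 426 \left(9 - 3844\right)\right) - 4112349 = \left(1878 - -1633710\right) - 4112349 = \left(1878 + 1633710\right) - 4112349 = 1635588 - 4112349 = -2476761$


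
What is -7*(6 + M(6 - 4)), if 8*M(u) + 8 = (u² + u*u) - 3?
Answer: -315/8 ≈ -39.375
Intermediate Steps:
M(u) = -11/8 + u²/4 (M(u) = -1 + ((u² + u*u) - 3)/8 = -1 + ((u² + u²) - 3)/8 = -1 + (2*u² - 3)/8 = -1 + (-3 + 2*u²)/8 = -1 + (-3/8 + u²/4) = -11/8 + u²/4)
-7*(6 + M(6 - 4)) = -7*(6 + (-11/8 + (6 - 4)²/4)) = -7*(6 + (-11/8 + (¼)*2²)) = -7*(6 + (-11/8 + (¼)*4)) = -7*(6 + (-11/8 + 1)) = -7*(6 - 3/8) = -7*45/8 = -315/8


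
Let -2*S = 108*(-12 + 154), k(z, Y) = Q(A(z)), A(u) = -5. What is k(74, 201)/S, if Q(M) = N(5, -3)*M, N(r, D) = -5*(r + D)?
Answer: -25/3834 ≈ -0.0065206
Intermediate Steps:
N(r, D) = -5*D - 5*r (N(r, D) = -5*(D + r) = -5*D - 5*r)
Q(M) = -10*M (Q(M) = (-5*(-3) - 5*5)*M = (15 - 25)*M = -10*M)
k(z, Y) = 50 (k(z, Y) = -10*(-5) = 50)
S = -7668 (S = -54*(-12 + 154) = -54*142 = -½*15336 = -7668)
k(74, 201)/S = 50/(-7668) = 50*(-1/7668) = -25/3834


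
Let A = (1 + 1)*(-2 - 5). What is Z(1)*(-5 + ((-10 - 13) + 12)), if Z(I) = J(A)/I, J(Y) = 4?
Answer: -64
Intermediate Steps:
A = -14 (A = 2*(-7) = -14)
Z(I) = 4/I
Z(1)*(-5 + ((-10 - 13) + 12)) = (4/1)*(-5 + ((-10 - 13) + 12)) = (4*1)*(-5 + (-23 + 12)) = 4*(-5 - 11) = 4*(-16) = -64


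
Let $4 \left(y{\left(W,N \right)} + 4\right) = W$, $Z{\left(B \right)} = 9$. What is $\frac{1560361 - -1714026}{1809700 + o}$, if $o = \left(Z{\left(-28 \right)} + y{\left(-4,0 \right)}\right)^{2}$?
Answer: $\frac{3274387}{1809716} \approx 1.8093$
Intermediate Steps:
$y{\left(W,N \right)} = -4 + \frac{W}{4}$
$o = 16$ ($o = \left(9 + \left(-4 + \frac{1}{4} \left(-4\right)\right)\right)^{2} = \left(9 - 5\right)^{2} = 4^{2} = 16$)
$\frac{1560361 - -1714026}{1809700 + o} = \frac{1560361 - -1714026}{1809700 + 16} = \frac{1560361 + 1714026}{1809716} = 3274387 \cdot \frac{1}{1809716} = \frac{3274387}{1809716}$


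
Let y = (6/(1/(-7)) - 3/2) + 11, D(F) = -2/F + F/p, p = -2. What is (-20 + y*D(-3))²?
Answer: 1177225/144 ≈ 8175.2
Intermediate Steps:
D(F) = -2/F - F/2 (D(F) = -2/F + F/(-2) = -2/F + F*(-½) = -2/F - F/2)
y = -65/2 (y = (6/(-⅐) - 3*½) + 11 = (6*(-7) - 3/2) + 11 = (-42 - 3/2) + 11 = -87/2 + 11 = -65/2 ≈ -32.500)
(-20 + y*D(-3))² = (-20 - 65*(-2/(-3) - ½*(-3))/2)² = (-20 - 65*(-2*(-⅓) + 3/2)/2)² = (-20 - 65*(⅔ + 3/2)/2)² = (-20 - 65/2*13/6)² = (-20 - 845/12)² = (-1085/12)² = 1177225/144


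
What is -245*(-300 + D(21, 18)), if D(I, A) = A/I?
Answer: 73290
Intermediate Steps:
-245*(-300 + D(21, 18)) = -245*(-300 + 18/21) = -245*(-300 + 18*(1/21)) = -245*(-300 + 6/7) = -245*(-2094/7) = 73290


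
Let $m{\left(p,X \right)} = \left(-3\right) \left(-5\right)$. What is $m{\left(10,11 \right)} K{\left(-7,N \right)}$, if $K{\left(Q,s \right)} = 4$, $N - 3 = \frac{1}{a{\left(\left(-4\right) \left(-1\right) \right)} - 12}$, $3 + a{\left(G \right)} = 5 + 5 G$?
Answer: $60$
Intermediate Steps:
$a{\left(G \right)} = 2 + 5 G$ ($a{\left(G \right)} = -3 + \left(5 + 5 G\right) = 2 + 5 G$)
$N = \frac{31}{10}$ ($N = 3 + \frac{1}{\left(2 + 5 \left(\left(-4\right) \left(-1\right)\right)\right) - 12} = 3 + \frac{1}{\left(2 + 5 \cdot 4\right) - 12} = 3 + \frac{1}{\left(2 + 20\right) - 12} = 3 + \frac{1}{22 - 12} = 3 + \frac{1}{10} = \frac{31}{10} \approx 3.1$)
$m{\left(p,X \right)} = 15$
$m{\left(10,11 \right)} K{\left(-7,N \right)} = 15 \cdot 4 = 60$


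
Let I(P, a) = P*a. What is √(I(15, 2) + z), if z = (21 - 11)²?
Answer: √130 ≈ 11.402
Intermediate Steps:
z = 100 (z = 10² = 100)
√(I(15, 2) + z) = √(15*2 + 100) = √(30 + 100) = √130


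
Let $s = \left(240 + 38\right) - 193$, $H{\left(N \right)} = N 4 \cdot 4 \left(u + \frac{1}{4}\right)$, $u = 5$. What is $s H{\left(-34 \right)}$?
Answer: $-242760$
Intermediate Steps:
$H{\left(N \right)} = 84 N$ ($H{\left(N \right)} = N 4 \cdot 4 \left(5 + \frac{1}{4}\right) = 4 N 4 \left(5 + \frac{1}{4}\right) = 16 N \frac{21}{4} = 84 N$)
$s = 85$ ($s = 278 - 193 = 85$)
$s H{\left(-34 \right)} = 85 \cdot 84 \left(-34\right) = 85 \left(-2856\right) = -242760$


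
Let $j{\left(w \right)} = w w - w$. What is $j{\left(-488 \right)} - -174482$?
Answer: $413114$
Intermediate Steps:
$j{\left(w \right)} = w^{2} - w$
$j{\left(-488 \right)} - -174482 = - 488 \left(-1 - 488\right) - -174482 = \left(-488\right) \left(-489\right) + 174482 = 238632 + 174482 = 413114$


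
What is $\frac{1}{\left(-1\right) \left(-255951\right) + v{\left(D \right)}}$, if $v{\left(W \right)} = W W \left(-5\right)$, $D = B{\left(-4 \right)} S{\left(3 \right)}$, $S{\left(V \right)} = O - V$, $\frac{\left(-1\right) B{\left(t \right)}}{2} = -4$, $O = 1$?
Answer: $\frac{1}{254671} \approx 3.9266 \cdot 10^{-6}$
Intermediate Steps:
$B{\left(t \right)} = 8$ ($B{\left(t \right)} = \left(-2\right) \left(-4\right) = 8$)
$S{\left(V \right)} = 1 - V$
$D = -16$ ($D = 8 \left(1 - 3\right) = 8 \left(-2\right) = -16$)
$v{\left(W \right)} = - 5 W^{2}$ ($v{\left(W \right)} = W^{2} \left(-5\right) = - 5 W^{2}$)
$\frac{1}{\left(-1\right) \left(-255951\right) + v{\left(D \right)}} = \frac{1}{\left(-1\right) \left(-255951\right) - 5 \left(-16\right)^{2}} = \frac{1}{255951 - 1280} = \frac{1}{254671}$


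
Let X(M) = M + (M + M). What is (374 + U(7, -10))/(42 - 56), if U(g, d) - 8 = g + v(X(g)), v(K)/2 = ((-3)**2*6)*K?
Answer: -2657/14 ≈ -189.79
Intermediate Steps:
X(M) = 3*M (X(M) = M + 2*M = 3*M)
v(K) = 108*K (v(K) = 2*(((-3)**2*6)*K) = 2*((9*6)*K) = 2*(54*K) = 108*K)
U(g, d) = 8 + 325*g (U(g, d) = 8 + (g + 108*(3*g)) = 8 + (g + 324*g) = 8 + 325*g)
(374 + U(7, -10))/(42 - 56) = (374 + (8 + 325*7))/(42 - 56) = (374 + (8 + 2275))/(-14) = (374 + 2283)*(-1/14) = 2657*(-1/14) = -2657/14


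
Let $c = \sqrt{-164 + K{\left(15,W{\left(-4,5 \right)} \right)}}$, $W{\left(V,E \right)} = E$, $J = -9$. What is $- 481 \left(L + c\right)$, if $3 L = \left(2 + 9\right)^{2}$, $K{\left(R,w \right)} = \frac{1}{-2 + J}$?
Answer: $- \frac{58201}{3} - \frac{9139 i \sqrt{55}}{11} \approx -19400.0 - 6161.5 i$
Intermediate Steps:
$K{\left(R,w \right)} = - \frac{1}{11}$ ($K{\left(R,w \right)} = \frac{1}{-2 - 9} = \frac{1}{-11} = - \frac{1}{11}$)
$L = \frac{121}{3}$ ($L = \frac{\left(2 + 9\right)^{2}}{3} = \frac{11^{2}}{3} = \frac{1}{3} \cdot 121 = \frac{121}{3} \approx 40.333$)
$c = \frac{19 i \sqrt{55}}{11}$ ($c = \sqrt{-164 - \frac{1}{11}} = \sqrt{- \frac{1805}{11}} = \frac{19 i \sqrt{55}}{11} \approx 12.81 i$)
$- 481 \left(L + c\right) = - 481 \left(\frac{121}{3} + \frac{19 i \sqrt{55}}{11}\right) = - \frac{58201}{3} - \frac{9139 i \sqrt{55}}{11}$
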